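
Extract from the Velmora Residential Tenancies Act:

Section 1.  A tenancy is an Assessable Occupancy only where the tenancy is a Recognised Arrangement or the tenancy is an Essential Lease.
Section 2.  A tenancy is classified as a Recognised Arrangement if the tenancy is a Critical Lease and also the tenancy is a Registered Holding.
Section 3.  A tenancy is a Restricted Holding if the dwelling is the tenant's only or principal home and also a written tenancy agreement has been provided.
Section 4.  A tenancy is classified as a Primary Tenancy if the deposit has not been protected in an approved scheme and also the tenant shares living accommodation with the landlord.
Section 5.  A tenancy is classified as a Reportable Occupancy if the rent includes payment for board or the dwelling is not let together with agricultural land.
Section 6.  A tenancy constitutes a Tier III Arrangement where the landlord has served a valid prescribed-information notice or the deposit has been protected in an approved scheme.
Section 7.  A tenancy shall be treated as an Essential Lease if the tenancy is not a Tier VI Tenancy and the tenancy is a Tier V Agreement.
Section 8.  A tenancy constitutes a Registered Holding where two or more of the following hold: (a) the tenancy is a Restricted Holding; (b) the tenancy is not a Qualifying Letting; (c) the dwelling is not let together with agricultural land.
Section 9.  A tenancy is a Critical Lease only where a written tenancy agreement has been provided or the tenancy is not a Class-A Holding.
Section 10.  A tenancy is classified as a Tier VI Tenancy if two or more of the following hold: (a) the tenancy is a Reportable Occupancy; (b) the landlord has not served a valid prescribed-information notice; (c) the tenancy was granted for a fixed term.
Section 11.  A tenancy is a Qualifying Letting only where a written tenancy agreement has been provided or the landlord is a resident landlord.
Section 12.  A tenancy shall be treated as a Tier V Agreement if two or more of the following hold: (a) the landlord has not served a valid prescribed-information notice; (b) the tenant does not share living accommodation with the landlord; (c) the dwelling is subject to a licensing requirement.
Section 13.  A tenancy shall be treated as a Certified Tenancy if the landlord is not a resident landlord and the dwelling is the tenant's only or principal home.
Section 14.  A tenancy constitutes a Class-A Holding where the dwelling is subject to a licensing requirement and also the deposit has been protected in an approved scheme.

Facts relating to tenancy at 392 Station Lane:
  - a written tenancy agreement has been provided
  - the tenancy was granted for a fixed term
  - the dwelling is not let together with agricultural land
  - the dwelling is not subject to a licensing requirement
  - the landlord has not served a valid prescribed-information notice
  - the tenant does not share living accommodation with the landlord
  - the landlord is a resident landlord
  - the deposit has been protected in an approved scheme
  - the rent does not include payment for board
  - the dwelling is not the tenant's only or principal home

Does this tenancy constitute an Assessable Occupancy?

Under section 14: the dwelling is subject to a licensing requirement? no; and the deposit has been protected in an approved scheme? yes. So the tenancy is not a Class-A Holding.
Under section 9: a written tenancy agreement has been provided? yes; or not a Class-A Holding (section 14)? yes. So the tenancy is a Critical Lease.
Under section 3: the dwelling is the tenant's only or principal home? no; and a written tenancy agreement has been provided? yes. So the tenancy is not a Restricted Holding.
Under section 11: a written tenancy agreement has been provided? yes; or the landlord is a resident landlord? yes. So the tenancy is a Qualifying Letting.
Under section 8: Restricted Holding (section 3)? no; not a Qualifying Letting (section 11)? no; the dwelling is not let together with agricultural land? yes — 1 of 3 hold (need ≥2) → not satisfied.
Under section 2: Critical Lease (section 9)? yes; and Registered Holding (section 8)? no. So the tenancy is not a Recognised Arrangement.
Under section 5: the rent includes payment for board? no; or the dwelling is not let together with agricultural land? yes. So the tenancy is a Reportable Occupancy.
Under section 10: Reportable Occupancy (section 5)? yes; the landlord has not served a valid prescribed-information notice? yes; the tenancy was granted for a fixed term? yes — 3 of 3 hold (need ≥2) → satisfied.
Under section 12: the landlord has not served a valid prescribed-information notice? yes; the tenant does not share living accommodation with the landlord? yes; the dwelling is subject to a licensing requirement? no — 2 of 3 hold (need ≥2) → satisfied.
Under section 7: not a Tier VI Tenancy (section 10)? no; and Tier V Agreement (section 12)? yes. So the tenancy is not an Essential Lease.
Under section 1: Recognised Arrangement (section 2)? no; or Essential Lease (section 7)? no. So the tenancy is not an Assessable Occupancy.

No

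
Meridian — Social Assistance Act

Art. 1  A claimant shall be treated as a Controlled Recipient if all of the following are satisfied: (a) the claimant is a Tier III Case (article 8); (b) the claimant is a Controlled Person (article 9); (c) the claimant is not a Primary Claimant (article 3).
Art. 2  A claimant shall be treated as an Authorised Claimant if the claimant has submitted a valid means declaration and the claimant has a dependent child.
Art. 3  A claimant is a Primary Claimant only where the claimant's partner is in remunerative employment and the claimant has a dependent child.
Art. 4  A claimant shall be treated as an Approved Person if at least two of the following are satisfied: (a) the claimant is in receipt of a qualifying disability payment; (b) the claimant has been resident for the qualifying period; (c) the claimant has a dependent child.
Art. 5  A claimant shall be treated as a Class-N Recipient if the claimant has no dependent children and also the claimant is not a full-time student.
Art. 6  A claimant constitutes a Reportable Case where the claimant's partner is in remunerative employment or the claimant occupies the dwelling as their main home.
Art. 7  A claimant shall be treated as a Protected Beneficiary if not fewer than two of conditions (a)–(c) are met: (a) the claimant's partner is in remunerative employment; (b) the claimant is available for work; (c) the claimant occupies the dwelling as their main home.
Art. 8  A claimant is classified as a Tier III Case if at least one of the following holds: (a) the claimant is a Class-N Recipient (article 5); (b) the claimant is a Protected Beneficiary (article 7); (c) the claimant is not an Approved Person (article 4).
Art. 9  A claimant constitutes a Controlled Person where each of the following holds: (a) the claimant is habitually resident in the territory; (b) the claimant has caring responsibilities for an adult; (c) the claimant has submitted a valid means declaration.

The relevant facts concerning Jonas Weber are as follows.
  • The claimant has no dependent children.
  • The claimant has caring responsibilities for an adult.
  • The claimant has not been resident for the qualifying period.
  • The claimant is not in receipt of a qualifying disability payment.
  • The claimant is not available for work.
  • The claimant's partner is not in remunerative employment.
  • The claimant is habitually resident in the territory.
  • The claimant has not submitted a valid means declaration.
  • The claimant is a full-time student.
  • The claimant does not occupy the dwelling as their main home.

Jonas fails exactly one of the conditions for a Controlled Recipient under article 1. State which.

article 5 — Class-N Recipient: [the claimant has no dependent children? yes] AND [the claimant is not a full-time student? no] → not satisfied.
article 7 — Protected Beneficiary: the claimant's partner is in remunerative employment? no; the claimant is available for work? no; the claimant occupies the dwelling as their main home? no — 0 of 3 hold (need ≥2) → not satisfied.
article 4 — Approved Person: the claimant is in receipt of a qualifying disability payment? no; the claimant has been resident for the qualifying period? no; the claimant has a dependent child? no — 0 of 3 hold (need ≥2) → not satisfied.
article 8 — Tier III Case: [Class-N Recipient (article 5)? no] OR [Protected Beneficiary (article 7)? no] OR [not an Approved Person (article 4)? yes] → satisfied.
article 9 — Controlled Person: [the claimant is habitually resident in the territory? yes] AND [the claimant has caring responsibilities for an adult? yes] AND [the claimant has submitted a valid means declaration? no] → not satisfied.
article 3 — Primary Claimant: [the claimant's partner is in remunerative employment? no] AND [the claimant has a dependent child? no] → not satisfied.
article 1 — Controlled Recipient: [Tier III Case (article 8)? yes] AND [Controlled Person (article 9)? no] AND [not a Primary Claimant (article 3)? yes] → not satisfied.

Controlled Person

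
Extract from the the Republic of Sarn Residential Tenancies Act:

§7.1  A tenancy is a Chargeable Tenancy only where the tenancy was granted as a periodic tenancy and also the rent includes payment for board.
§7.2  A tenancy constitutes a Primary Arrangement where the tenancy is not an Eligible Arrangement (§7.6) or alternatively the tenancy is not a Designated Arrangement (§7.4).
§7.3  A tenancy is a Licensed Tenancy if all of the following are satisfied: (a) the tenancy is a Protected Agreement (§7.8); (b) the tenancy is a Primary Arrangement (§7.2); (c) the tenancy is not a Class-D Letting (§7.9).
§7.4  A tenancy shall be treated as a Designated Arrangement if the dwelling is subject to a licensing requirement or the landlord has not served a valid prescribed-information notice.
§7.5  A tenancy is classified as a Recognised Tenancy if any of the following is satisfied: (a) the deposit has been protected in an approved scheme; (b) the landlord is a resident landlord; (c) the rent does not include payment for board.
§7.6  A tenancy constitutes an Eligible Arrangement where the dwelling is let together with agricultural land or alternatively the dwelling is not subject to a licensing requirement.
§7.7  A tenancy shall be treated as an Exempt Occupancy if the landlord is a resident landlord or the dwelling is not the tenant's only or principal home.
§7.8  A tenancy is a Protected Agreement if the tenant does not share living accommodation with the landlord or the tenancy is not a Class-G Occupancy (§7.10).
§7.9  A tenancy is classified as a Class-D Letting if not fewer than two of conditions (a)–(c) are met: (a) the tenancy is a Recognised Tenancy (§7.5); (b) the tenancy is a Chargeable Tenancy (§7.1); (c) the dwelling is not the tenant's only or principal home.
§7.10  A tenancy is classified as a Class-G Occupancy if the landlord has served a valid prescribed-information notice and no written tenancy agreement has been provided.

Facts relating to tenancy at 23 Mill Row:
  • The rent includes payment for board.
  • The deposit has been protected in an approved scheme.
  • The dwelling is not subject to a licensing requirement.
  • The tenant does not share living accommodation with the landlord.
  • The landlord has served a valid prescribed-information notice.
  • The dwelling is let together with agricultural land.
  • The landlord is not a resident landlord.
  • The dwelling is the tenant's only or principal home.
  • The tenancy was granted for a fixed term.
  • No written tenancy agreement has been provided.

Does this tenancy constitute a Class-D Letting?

No

§7.5 — Recognised Tenancy: [the deposit has been protected in an approved scheme? yes] OR [the landlord is a resident landlord? no] OR [the rent does not include payment for board? no] → satisfied.
§7.1 — Chargeable Tenancy: [the tenancy was granted as a periodic tenancy? no] AND [the rent includes payment for board? yes] → not satisfied.
§7.9 — Class-D Letting: Recognised Tenancy (§7.5)? yes; Chargeable Tenancy (§7.1)? no; the dwelling is not the tenant's only or principal home? no — 1 of 3 hold (need ≥2) → not satisfied.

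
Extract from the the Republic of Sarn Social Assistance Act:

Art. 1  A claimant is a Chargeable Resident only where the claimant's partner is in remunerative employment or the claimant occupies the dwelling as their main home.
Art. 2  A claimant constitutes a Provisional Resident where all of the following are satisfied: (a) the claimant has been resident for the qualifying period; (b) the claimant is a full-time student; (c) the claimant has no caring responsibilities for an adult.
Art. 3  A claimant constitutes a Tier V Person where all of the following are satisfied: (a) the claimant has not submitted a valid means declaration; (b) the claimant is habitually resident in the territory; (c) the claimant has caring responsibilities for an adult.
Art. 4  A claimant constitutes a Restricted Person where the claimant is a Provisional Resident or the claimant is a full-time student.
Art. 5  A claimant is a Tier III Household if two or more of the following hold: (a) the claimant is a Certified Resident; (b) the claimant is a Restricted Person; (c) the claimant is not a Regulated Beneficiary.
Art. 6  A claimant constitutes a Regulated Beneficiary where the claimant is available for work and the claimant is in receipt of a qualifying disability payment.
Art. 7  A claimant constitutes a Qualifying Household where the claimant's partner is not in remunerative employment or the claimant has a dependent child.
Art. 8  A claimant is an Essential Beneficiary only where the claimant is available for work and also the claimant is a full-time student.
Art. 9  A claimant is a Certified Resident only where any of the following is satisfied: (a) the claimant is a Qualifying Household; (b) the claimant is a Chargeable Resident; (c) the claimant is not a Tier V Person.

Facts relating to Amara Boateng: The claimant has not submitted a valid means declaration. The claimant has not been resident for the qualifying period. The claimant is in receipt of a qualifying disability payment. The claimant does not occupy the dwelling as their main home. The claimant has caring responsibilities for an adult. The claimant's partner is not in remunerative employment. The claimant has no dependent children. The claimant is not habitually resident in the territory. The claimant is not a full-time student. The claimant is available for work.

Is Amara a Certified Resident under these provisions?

article 7 — Qualifying Household: [the claimant's partner is not in remunerative employment? yes] OR [the claimant has a dependent child? no] → satisfied.
article 1 — Chargeable Resident: [the claimant's partner is in remunerative employment? no] OR [the claimant occupies the dwelling as their main home? no] → not satisfied.
article 3 — Tier V Person: [the claimant has not submitted a valid means declaration? yes] AND [the claimant is habitually resident in the territory? no] AND [the claimant has caring responsibilities for an adult? yes] → not satisfied.
article 9 — Certified Resident: [Qualifying Household (article 7)? yes] OR [Chargeable Resident (article 1)? no] OR [not a Tier V Person (article 3)? yes] → satisfied.

Yes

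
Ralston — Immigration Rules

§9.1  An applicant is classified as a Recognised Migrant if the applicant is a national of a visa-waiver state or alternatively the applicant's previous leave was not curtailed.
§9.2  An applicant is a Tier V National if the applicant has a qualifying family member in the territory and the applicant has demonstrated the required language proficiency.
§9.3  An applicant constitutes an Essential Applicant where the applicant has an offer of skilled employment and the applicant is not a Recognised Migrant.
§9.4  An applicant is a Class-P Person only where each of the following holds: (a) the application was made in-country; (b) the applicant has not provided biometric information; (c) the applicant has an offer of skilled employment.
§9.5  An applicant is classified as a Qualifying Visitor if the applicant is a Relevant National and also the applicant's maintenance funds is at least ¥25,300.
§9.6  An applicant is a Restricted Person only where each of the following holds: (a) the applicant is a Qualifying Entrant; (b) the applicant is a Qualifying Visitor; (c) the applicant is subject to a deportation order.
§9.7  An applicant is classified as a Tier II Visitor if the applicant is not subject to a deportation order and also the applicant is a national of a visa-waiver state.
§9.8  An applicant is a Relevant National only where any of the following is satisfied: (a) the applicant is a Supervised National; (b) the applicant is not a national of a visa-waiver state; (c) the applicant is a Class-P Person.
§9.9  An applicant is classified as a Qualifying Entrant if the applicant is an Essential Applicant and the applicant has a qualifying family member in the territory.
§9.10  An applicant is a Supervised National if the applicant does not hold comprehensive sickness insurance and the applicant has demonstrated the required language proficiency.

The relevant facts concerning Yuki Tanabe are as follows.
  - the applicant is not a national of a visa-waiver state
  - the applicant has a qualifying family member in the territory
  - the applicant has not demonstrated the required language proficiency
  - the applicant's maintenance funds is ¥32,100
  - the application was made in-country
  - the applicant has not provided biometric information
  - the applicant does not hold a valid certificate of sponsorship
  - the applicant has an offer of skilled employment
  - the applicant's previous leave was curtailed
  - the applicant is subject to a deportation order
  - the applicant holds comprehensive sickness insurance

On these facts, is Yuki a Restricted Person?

Under §9.1: the applicant is a national of a visa-waiver state? no; or the applicant's previous leave was not curtailed? no. So the applicant is not a Recognised Migrant.
Under §9.3: the applicant has an offer of skilled employment? yes; and not a Recognised Migrant (§9.1)? yes. So the applicant is an Essential Applicant.
Under §9.9: Essential Applicant (§9.3)? yes; and the applicant has a qualifying family member in the territory? yes. So the applicant is a Qualifying Entrant.
Under §9.10: the applicant does not hold comprehensive sickness insurance? no; and the applicant has demonstrated the required language proficiency? no. So the applicant is not a Supervised National.
Under §9.4: the application was made in-country? yes; and the applicant has not provided biometric information? yes; and the applicant has an offer of skilled employment? yes. So the applicant is a Class-P Person.
Under §9.8: Supervised National (§9.10)? no; or the applicant is not a national of a visa-waiver state? yes; or Class-P Person (§9.4)? yes. So the applicant is a Relevant National.
Under §9.5: Relevant National (§9.8)? yes; and applicant's maintenance funds: ¥32,100 ≥ ¥25,300? yes. So the applicant is a Qualifying Visitor.
Under §9.6: Qualifying Entrant (§9.9)? yes; and Qualifying Visitor (§9.5)? yes; and the applicant is subject to a deportation order? yes. So the applicant is a Restricted Person.

Yes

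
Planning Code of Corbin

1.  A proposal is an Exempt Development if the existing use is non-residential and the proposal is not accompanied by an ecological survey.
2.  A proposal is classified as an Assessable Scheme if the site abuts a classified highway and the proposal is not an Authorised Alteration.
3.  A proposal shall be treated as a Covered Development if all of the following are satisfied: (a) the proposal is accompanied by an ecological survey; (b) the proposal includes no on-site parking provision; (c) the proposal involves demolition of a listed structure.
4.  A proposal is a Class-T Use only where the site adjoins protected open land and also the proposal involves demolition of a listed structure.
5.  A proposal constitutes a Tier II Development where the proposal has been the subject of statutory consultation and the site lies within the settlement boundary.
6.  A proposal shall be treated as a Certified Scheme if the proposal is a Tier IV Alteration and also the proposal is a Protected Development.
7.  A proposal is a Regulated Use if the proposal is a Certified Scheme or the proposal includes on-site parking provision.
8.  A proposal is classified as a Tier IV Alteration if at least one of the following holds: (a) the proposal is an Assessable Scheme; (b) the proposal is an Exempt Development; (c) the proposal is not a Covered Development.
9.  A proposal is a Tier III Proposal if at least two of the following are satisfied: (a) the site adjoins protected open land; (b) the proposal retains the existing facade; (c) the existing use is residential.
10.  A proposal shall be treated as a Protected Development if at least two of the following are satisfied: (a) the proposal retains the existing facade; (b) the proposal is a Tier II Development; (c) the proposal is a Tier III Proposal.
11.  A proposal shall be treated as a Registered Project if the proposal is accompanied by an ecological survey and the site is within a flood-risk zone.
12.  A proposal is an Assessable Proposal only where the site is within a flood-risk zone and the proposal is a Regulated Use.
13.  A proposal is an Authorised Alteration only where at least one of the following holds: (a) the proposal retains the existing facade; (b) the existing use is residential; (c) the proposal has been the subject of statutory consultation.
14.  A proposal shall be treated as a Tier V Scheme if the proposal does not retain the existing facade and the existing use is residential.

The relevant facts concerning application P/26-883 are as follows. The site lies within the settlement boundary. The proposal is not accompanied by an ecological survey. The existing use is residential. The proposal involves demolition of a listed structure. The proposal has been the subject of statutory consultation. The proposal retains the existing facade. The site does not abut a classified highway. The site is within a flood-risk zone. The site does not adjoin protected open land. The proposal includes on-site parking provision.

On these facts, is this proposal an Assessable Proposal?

Yes

paragraph 13 — Authorised Alteration: [the proposal retains the existing facade? yes] OR [the existing use is residential? yes] OR [the proposal has been the subject of statutory consultation? yes] → satisfied.
paragraph 2 — Assessable Scheme: [the site abuts a classified highway? no] AND [not an Authorised Alteration (paragraph 13)? no] → not satisfied.
paragraph 1 — Exempt Development: [the existing use is non-residential? no] AND [the proposal is not accompanied by an ecological survey? yes] → not satisfied.
paragraph 3 — Covered Development: [the proposal is accompanied by an ecological survey? no] AND [the proposal includes no on-site parking provision? no] AND [the proposal involves demolition of a listed structure? yes] → not satisfied.
paragraph 8 — Tier IV Alteration: [Assessable Scheme (paragraph 2)? no] OR [Exempt Development (paragraph 1)? no] OR [not a Covered Development (paragraph 3)? yes] → satisfied.
paragraph 5 — Tier II Development: [the proposal has been the subject of statutory consultation? yes] AND [the site lies within the settlement boundary? yes] → satisfied.
paragraph 9 — Tier III Proposal: the site adjoins protected open land? no; the proposal retains the existing facade? yes; the existing use is residential? yes — 2 of 3 hold (need ≥2) → satisfied.
paragraph 10 — Protected Development: the proposal retains the existing facade? yes; Tier II Development (paragraph 5)? yes; Tier III Proposal (paragraph 9)? yes — 3 of 3 hold (need ≥2) → satisfied.
paragraph 6 — Certified Scheme: [Tier IV Alteration (paragraph 8)? yes] AND [Protected Development (paragraph 10)? yes] → satisfied.
paragraph 7 — Regulated Use: [Certified Scheme (paragraph 6)? yes] OR [the proposal includes on-site parking provision? yes] → satisfied.
paragraph 12 — Assessable Proposal: [the site is within a flood-risk zone? yes] AND [Regulated Use (paragraph 7)? yes] → satisfied.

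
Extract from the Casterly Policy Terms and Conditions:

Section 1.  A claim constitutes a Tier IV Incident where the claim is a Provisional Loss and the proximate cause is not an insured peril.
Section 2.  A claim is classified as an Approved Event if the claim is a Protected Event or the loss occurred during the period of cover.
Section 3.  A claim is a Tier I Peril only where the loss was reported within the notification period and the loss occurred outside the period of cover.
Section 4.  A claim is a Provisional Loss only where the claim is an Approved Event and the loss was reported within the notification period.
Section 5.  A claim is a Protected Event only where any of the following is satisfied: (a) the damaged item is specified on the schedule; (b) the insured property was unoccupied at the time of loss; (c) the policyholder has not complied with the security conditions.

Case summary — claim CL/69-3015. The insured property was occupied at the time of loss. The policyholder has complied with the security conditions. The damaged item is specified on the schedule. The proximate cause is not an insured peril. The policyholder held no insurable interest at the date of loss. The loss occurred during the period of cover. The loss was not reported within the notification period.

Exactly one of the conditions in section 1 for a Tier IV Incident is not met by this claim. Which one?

Under section 5: the damaged item is specified on the schedule? yes; or the insured property was unoccupied at the time of loss? no; or the policyholder has not complied with the security conditions? no. So the claim is a Protected Event.
Under section 2: Protected Event (section 5)? yes; or the loss occurred during the period of cover? yes. So the claim is an Approved Event.
Under section 4: Approved Event (section 2)? yes; and the loss was reported within the notification period? no. So the claim is not a Provisional Loss.
Under section 1: Provisional Loss (section 4)? no; and the proximate cause is not an insured peril? yes. So the claim is not a Tier IV Incident.

Provisional Loss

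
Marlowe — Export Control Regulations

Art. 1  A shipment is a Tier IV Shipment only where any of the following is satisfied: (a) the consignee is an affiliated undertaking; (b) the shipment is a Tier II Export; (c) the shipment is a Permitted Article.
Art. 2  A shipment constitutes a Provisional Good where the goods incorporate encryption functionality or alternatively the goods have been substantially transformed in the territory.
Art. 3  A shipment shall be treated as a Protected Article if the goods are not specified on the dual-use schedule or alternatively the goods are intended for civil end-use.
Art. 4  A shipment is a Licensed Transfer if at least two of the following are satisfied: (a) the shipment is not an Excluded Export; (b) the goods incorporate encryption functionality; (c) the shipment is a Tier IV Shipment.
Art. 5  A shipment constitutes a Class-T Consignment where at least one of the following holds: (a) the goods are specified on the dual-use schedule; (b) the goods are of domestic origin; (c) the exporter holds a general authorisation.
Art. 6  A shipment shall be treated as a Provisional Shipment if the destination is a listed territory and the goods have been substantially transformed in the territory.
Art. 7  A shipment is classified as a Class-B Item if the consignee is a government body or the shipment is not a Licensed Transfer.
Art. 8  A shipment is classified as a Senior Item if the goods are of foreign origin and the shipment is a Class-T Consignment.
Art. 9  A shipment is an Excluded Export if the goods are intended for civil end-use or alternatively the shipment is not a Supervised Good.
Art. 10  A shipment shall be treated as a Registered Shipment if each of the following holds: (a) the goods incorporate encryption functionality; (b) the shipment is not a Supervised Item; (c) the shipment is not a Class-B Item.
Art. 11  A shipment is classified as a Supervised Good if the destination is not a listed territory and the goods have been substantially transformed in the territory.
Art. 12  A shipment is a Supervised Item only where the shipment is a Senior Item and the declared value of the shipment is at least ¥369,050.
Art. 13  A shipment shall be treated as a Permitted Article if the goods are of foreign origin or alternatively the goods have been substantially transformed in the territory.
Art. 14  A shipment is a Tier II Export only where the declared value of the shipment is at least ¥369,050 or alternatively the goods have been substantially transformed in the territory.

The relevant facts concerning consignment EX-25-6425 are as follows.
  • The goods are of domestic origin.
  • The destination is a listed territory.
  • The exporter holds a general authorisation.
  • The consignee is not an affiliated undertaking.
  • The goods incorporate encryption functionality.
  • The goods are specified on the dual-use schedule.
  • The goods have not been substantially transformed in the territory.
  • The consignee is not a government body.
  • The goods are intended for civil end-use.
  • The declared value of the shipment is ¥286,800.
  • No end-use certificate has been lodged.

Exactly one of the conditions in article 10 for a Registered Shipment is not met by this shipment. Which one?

article 5 — Class-T Consignment: [the goods are specified on the dual-use schedule? yes] OR [the goods are of domestic origin? yes] OR [the exporter holds a general authorisation? yes] → satisfied.
article 8 — Senior Item: [the goods are of foreign origin? no] AND [Class-T Consignment (article 5)? yes] → not satisfied.
article 12 — Supervised Item: [Senior Item (article 8)? no] AND [declared value of the shipment: ¥286,800 ≥ ¥369,050? no] → not satisfied.
article 11 — Supervised Good: [the destination is not a listed territory? no] AND [the goods have been substantially transformed in the territory? no] → not satisfied.
article 9 — Excluded Export: [the goods are intended for civil end-use? yes] OR [not a Supervised Good (article 11)? yes] → satisfied.
article 14 — Tier II Export: [declared value of the shipment: ¥286,800 ≥ ¥369,050? no] OR [the goods have been substantially transformed in the territory? no] → not satisfied.
article 13 — Permitted Article: [the goods are of foreign origin? no] OR [the goods have been substantially transformed in the territory? no] → not satisfied.
article 1 — Tier IV Shipment: [the consignee is an affiliated undertaking? no] OR [Tier II Export (article 14)? no] OR [Permitted Article (article 13)? no] → not satisfied.
article 4 — Licensed Transfer: not an Excluded Export (article 9)? no; the goods incorporate encryption functionality? yes; Tier IV Shipment (article 1)? no — 1 of 3 hold (need ≥2) → not satisfied.
article 7 — Class-B Item: [the consignee is a government body? no] OR [not a Licensed Transfer (article 4)? yes] → satisfied.
article 10 — Registered Shipment: [the goods incorporate encryption functionality? yes] AND [not a Supervised Item (article 12)? yes] AND [not a Class-B Item (article 7)? no] → not satisfied.

Class-B Item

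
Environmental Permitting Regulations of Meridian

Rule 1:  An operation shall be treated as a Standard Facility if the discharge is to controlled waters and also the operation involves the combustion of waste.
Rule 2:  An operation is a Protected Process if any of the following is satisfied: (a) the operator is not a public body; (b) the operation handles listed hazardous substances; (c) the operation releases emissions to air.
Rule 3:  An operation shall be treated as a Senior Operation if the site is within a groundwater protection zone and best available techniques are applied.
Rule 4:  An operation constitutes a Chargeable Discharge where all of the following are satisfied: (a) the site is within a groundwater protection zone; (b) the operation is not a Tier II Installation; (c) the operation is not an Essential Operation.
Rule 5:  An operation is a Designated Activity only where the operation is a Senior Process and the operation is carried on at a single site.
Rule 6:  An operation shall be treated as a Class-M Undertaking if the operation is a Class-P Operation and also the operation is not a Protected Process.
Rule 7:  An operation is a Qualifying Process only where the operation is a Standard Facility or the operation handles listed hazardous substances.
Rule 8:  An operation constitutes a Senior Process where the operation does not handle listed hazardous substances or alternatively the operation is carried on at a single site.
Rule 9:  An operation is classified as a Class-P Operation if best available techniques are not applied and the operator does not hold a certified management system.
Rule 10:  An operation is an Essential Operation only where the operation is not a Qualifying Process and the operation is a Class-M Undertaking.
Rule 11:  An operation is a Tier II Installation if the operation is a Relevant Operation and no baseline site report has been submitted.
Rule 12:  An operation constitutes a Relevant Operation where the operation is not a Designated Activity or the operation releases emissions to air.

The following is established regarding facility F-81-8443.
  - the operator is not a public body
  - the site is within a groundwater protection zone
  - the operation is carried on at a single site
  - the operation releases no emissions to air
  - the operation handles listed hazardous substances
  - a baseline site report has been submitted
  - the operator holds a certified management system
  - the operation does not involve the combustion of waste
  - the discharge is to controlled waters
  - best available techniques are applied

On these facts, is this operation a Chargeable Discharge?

Yes

rule 8 — Senior Process: [the operation does not handle listed hazardous substances? no] OR [the operation is carried on at a single site? yes] → satisfied.
rule 5 — Designated Activity: [Senior Process (rule 8)? yes] AND [the operation is carried on at a single site? yes] → satisfied.
rule 12 — Relevant Operation: [not a Designated Activity (rule 5)? no] OR [the operation releases emissions to air? no] → not satisfied.
rule 11 — Tier II Installation: [Relevant Operation (rule 12)? no] AND [no baseline site report has been submitted? no] → not satisfied.
rule 1 — Standard Facility: [the discharge is to controlled waters? yes] AND [the operation involves the combustion of waste? no] → not satisfied.
rule 7 — Qualifying Process: [Standard Facility (rule 1)? no] OR [the operation handles listed hazardous substances? yes] → satisfied.
rule 9 — Class-P Operation: [best available techniques are not applied? no] AND [the operator does not hold a certified management system? no] → not satisfied.
rule 2 — Protected Process: [the operator is not a public body? yes] OR [the operation handles listed hazardous substances? yes] OR [the operation releases emissions to air? no] → satisfied.
rule 6 — Class-M Undertaking: [Class-P Operation (rule 9)? no] AND [not a Protected Process (rule 2)? no] → not satisfied.
rule 10 — Essential Operation: [not a Qualifying Process (rule 7)? no] AND [Class-M Undertaking (rule 6)? no] → not satisfied.
rule 4 — Chargeable Discharge: [the site is within a groundwater protection zone? yes] AND [not a Tier II Installation (rule 11)? yes] AND [not an Essential Operation (rule 10)? yes] → satisfied.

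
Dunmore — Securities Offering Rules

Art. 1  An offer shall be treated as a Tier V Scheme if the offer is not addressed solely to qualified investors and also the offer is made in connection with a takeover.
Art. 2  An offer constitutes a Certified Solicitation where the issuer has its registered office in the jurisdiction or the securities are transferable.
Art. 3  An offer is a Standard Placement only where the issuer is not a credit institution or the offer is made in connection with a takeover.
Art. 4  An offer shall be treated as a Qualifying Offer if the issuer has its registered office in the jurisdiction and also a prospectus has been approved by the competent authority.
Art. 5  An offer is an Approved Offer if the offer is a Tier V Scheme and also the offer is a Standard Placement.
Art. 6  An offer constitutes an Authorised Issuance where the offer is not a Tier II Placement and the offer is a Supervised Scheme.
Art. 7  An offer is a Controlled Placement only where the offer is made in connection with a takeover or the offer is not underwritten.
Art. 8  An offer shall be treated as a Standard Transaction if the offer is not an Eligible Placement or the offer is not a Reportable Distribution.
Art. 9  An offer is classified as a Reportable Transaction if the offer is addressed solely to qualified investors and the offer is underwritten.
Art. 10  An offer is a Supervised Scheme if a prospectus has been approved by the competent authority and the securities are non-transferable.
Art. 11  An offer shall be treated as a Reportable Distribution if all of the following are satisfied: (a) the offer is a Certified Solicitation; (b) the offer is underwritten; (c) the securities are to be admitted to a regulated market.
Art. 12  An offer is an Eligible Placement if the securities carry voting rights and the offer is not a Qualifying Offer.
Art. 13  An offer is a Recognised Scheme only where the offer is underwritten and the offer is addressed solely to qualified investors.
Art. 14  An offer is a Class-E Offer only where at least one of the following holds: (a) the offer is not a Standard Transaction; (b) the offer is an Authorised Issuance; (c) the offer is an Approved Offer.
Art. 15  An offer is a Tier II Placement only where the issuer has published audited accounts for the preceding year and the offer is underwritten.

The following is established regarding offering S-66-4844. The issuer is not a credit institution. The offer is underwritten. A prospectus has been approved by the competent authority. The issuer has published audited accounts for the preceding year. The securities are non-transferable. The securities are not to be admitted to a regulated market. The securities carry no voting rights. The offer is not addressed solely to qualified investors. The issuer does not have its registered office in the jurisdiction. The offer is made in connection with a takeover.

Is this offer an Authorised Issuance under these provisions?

article 15 — Tier II Placement: [the issuer has published audited accounts for the preceding year? yes] AND [the offer is underwritten? yes] → satisfied.
article 10 — Supervised Scheme: [a prospectus has been approved by the competent authority? yes] AND [the securities are non-transferable? yes] → satisfied.
article 6 — Authorised Issuance: [not a Tier II Placement (article 15)? no] AND [Supervised Scheme (article 10)? yes] → not satisfied.

No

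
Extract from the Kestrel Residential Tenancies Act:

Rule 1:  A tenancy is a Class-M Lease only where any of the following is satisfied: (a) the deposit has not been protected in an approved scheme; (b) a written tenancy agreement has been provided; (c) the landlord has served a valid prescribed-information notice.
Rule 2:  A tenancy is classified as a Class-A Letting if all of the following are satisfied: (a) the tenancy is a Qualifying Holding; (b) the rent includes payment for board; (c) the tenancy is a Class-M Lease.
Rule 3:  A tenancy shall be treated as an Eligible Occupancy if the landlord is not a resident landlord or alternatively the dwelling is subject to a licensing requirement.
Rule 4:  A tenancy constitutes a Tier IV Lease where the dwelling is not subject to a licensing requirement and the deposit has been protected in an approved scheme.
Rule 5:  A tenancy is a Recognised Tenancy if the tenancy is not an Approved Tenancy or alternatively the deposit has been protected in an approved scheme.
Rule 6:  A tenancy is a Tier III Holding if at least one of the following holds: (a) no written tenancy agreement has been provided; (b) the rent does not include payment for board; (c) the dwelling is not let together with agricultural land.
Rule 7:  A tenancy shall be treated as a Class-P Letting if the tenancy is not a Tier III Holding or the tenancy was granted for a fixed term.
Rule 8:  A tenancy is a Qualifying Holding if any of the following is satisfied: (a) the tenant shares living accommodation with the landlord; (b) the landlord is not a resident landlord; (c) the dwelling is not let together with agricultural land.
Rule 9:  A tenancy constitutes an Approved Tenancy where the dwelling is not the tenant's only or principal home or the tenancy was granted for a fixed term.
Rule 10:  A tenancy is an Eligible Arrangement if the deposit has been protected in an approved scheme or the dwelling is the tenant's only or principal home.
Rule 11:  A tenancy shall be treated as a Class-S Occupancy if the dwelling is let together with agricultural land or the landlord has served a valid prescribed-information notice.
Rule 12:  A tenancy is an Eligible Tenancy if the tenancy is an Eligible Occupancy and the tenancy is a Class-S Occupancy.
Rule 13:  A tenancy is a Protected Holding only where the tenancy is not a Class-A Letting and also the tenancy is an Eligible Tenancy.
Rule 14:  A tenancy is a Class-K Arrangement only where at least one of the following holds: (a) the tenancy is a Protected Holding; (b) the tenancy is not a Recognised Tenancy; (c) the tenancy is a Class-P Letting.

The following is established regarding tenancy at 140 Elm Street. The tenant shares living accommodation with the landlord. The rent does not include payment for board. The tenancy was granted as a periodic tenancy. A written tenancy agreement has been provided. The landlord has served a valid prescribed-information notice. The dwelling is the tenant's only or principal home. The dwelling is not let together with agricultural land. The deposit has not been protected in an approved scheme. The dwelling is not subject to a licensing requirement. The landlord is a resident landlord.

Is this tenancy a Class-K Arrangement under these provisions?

Under rule 8: the tenant shares living accommodation with the landlord? yes; or the landlord is not a resident landlord? no; or the dwelling is not let together with agricultural land? yes. So the tenancy is a Qualifying Holding.
Under rule 1: the deposit has not been protected in an approved scheme? yes; or a written tenancy agreement has been provided? yes; or the landlord has served a valid prescribed-information notice? yes. So the tenancy is a Class-M Lease.
Under rule 2: Qualifying Holding (rule 8)? yes; and the rent includes payment for board? no; and Class-M Lease (rule 1)? yes. So the tenancy is not a Class-A Letting.
Under rule 3: the landlord is not a resident landlord? no; or the dwelling is subject to a licensing requirement? no. So the tenancy is not an Eligible Occupancy.
Under rule 11: the dwelling is let together with agricultural land? no; or the landlord has served a valid prescribed-information notice? yes. So the tenancy is a Class-S Occupancy.
Under rule 12: Eligible Occupancy (rule 3)? no; and Class-S Occupancy (rule 11)? yes. So the tenancy is not an Eligible Tenancy.
Under rule 13: not a Class-A Letting (rule 2)? yes; and Eligible Tenancy (rule 12)? no. So the tenancy is not a Protected Holding.
Under rule 9: the dwelling is not the tenant's only or principal home? no; or the tenancy was granted for a fixed term? no. So the tenancy is not an Approved Tenancy.
Under rule 5: not an Approved Tenancy (rule 9)? yes; or the deposit has been protected in an approved scheme? no. So the tenancy is a Recognised Tenancy.
Under rule 6: no written tenancy agreement has been provided? no; or the rent does not include payment for board? yes; or the dwelling is not let together with agricultural land? yes. So the tenancy is a Tier III Holding.
Under rule 7: not a Tier III Holding (rule 6)? no; or the tenancy was granted for a fixed term? no. So the tenancy is not a Class-P Letting.
Under rule 14: Protected Holding (rule 13)? no; or not a Recognised Tenancy (rule 5)? no; or Class-P Letting (rule 7)? no. So the tenancy is not a Class-K Arrangement.

No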